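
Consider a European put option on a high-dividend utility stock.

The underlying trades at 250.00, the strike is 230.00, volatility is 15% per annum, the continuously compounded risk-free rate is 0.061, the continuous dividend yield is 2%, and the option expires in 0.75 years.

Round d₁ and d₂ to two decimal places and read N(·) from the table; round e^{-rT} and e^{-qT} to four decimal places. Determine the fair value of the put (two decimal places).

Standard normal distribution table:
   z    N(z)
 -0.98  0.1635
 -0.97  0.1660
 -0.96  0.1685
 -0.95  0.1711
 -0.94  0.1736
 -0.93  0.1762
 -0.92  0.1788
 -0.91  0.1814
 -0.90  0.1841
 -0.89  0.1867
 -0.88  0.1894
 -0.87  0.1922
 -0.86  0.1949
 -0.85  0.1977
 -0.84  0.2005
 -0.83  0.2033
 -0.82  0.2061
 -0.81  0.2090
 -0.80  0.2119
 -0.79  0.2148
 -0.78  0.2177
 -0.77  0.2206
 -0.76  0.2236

σ√T = 0.15·√0.75 = 0.1299
ln(S/K) + (r − q + σ²/2)T = ln(250/230) + (0.061 − 0.02 + 0.15²/2)·0.75 = 0.0834 + 0.0392 = 0.1226
d₁ = 0.1226 / 0.1299 = 0.9435 → 0.94
d₂ = d₁ − σ√T = 0.9435 − 0.1299 = 0.8136 → 0.81
exp(−qT) = exp(−0.02·0.75) = 0.9851;  exp(−rT) = exp(−0.061·0.75) = 0.9553
N(−d₂) = N(-0.81) = 0.2090;  N(−d₁) = N(-0.94) = 0.1736
P = 230·0.9553·0.2090 − 250·0.9851·0.1736 = 45.9213 − 42.7533 = 3.1679

3.17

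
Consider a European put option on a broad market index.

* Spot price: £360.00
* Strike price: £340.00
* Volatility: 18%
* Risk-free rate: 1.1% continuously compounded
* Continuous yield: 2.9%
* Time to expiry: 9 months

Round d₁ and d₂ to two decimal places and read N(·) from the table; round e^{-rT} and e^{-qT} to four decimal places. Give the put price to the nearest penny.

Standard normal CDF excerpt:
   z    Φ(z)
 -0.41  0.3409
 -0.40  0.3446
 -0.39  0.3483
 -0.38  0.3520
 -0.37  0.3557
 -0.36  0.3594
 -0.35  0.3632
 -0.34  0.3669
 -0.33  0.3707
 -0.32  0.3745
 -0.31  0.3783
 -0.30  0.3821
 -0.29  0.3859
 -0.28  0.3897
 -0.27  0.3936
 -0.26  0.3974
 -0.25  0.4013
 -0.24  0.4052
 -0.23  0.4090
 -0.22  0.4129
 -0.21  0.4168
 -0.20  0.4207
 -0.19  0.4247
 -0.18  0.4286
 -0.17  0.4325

T = 0.75;  σ√T = 0.1559
d₁ = [ln(360/340) + (0.011 − 0.029 + ½·0.18²)·0.75] / (σ√T) = (0.0572 − 0.0014) / 0.1559 = 0.3580 which rounds to 0.36
d₂ = 0.3580 − 0.1559 = 0.2021 which rounds to 0.20
exp(−qT) = exp(−0.029·0.75) = 0.9785;  exp(−rT) = exp(−0.011·0.75) = 0.9918
N(−d₂) = N(-0.20) = 0.4207;  N(−d₁) = N(-0.36) = 0.3594
P = 340·0.9918·0.4207 − 360·0.9785·0.3594 = 141.8651 − 126.6022 = 15.2628

£15.26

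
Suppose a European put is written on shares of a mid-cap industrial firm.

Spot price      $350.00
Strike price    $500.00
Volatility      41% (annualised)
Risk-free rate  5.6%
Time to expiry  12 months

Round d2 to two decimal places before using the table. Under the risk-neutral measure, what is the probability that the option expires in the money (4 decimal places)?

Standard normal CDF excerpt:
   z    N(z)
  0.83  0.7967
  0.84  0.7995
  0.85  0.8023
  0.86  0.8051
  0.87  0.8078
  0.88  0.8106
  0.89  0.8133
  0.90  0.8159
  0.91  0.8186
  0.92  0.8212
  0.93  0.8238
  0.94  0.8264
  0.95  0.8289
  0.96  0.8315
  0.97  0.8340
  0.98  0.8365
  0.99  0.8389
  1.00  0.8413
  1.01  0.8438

σ√T = 0.41·√1 = 0.4100
d₁ = [ln(350/500) + (0.056 + ½·0.41²)·1] / (σ√T) = (-0.3567 + 0.1400) / 0.4100 = -0.5284 → -0.53
d₂ = -0.5284 − 0.4100 = -0.9384 → -0.94
Risk-neutral Pr[S_T < K] = N(−d₂) = N(0.94) = 0.8264

0.8264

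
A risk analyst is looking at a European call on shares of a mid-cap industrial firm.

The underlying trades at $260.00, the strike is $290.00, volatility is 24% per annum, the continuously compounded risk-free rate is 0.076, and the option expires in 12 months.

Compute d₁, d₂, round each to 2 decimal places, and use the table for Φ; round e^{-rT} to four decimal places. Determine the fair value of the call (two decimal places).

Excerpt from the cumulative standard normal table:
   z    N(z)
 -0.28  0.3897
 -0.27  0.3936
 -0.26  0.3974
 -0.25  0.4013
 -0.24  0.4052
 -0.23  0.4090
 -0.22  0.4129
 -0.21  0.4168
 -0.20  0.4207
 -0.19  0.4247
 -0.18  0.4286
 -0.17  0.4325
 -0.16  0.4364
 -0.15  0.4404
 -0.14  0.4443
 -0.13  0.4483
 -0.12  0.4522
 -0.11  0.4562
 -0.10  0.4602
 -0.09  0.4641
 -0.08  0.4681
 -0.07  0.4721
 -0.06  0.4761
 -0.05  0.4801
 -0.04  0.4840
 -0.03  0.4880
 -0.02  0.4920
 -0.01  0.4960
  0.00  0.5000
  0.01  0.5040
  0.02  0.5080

$21.11

T = 1;  σ√T = 0.2400
ln(S/K) + (r + σ²/2)T = ln(260/290) + (0.076 + 0.24²/2)·1 = -0.1092 + 0.1048 = -0.0044
d₁ = -0.0044 / 0.2400 = -0.0183 → -0.02
d₂ = d₁ − σ√T = -0.0183 − 0.2400 = -0.2583 → -0.26
exp(−rT) = exp(−0.076·1) = 0.9268
C = 260·N(-0.02) − 290·0.9268·N(-0.26) = 260·0.4920 − 290·0.9268·0.3974 = 127.9200 − 106.8100 = 21.1100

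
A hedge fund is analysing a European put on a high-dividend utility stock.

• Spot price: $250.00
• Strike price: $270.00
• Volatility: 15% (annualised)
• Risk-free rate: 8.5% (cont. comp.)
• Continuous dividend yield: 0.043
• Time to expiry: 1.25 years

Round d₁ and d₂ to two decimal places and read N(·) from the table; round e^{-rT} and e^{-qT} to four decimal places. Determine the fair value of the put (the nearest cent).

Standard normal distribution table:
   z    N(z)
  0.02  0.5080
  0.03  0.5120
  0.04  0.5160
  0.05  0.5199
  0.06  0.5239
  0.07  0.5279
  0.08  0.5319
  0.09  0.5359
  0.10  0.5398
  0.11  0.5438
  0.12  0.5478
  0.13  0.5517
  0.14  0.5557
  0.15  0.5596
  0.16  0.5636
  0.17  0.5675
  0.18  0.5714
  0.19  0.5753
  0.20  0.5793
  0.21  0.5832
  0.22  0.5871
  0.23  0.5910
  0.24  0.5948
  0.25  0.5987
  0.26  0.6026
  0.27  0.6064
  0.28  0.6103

$19.36

σ√T = 0.15 × 1.1180 = 0.1677
d₁ = [ln(250/270) + (0.085 − 0.043 + ½·0.15²)·1.25] / (σ√T) = (-0.0770 + 0.0666) / 0.1677 = -0.0620 ≈ -0.06
d₂ = -0.0620 − 0.1677 = -0.2297 ≈ -0.23
exp(−qT) = exp(−0.043·1.25) = 0.9477;  exp(−rT) = exp(−0.085·1.25) = 0.8992
P = 270·0.8992·N(0.23) − 250·0.9477·N(0.06) = 270·0.8992·0.5910 − 250·0.9477·0.5239 = 143.4853 − 124.1250 = 19.3603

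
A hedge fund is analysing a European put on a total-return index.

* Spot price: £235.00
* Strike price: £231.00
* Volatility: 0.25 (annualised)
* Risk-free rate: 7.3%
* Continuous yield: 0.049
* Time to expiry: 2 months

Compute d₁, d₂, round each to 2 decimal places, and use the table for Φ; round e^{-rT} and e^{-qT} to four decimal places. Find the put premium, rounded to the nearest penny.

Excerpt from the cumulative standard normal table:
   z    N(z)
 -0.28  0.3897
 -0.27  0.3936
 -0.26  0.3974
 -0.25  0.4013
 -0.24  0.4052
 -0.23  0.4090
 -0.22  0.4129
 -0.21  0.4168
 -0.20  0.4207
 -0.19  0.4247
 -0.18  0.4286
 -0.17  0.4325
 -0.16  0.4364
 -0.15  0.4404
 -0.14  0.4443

£6.96

σ√T = 0.25 × 0.4082 = 0.1021
d₁ = [ln(235/231) + (0.073 − 0.049 + 0.25²/2)·0.1667] / 0.1021 = [0.0172 + 0.0092] / 0.1021 = 0.2584 ≈ 0.26
d₂ = d₁ − σ√T = 0.2584 − 0.1021 = 0.1564 ≈ 0.16
exp(−qT) = exp(−0.049·0.1667) = 0.9919;  exp(−rT) = exp(−0.073·0.1667) = 0.9879
N(−d₂) = N(-0.16) = 0.4364;  N(−d₁) = N(-0.26) = 0.3974
P = 231·0.9879·0.4364 − 235·0.9919·0.3974 = 99.5886 − 92.6325 = 6.9561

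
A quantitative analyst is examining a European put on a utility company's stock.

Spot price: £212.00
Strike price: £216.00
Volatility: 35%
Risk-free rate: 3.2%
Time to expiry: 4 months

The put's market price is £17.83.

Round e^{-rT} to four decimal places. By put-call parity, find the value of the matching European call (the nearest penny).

e^(−rT) = e^(−0.032·0.3333) = 0.9894
Put-call parity: C − P = S − K·e^(−rT) = 212 − 216·0.9894 = 212 − 213.7104 = -1.7104
C = P + (C − P) = 17.83 + (-1.7104) = 16.1196

£16.12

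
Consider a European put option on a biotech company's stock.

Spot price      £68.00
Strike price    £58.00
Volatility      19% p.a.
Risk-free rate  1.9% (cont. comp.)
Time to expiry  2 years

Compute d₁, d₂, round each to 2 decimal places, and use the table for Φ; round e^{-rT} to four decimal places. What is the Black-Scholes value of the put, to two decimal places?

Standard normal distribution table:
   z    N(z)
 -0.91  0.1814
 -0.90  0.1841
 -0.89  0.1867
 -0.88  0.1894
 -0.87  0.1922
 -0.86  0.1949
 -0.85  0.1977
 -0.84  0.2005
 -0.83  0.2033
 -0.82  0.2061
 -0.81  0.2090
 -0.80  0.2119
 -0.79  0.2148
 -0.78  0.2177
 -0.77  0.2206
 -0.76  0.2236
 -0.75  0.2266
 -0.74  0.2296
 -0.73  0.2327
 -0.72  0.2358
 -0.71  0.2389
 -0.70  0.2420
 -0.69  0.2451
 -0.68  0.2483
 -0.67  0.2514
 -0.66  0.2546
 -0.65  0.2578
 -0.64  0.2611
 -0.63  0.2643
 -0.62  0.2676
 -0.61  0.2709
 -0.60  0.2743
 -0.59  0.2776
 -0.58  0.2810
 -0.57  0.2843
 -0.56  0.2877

£2.25

σ√T = 0.19 × 1.4142 = 0.2687
d₁ = [ln(68/58) + (0.019 + 0.19²/2)·2] / 0.2687 = [0.1591 + 0.0741] / 0.2687 = 0.8677 ≈ 0.87
d₂ = d₁ − σ√T = 0.8677 − 0.2687 = 0.5990 ≈ 0.60
exp(−rT) = exp(−0.019·2) = 0.9627
N(−d₂) = N(-0.60) = 0.2743;  N(−d₁) = N(-0.87) = 0.1922
P = 58·0.9627·0.2743 − 68·0.1922 = 15.3160 − 13.0696 = 2.2464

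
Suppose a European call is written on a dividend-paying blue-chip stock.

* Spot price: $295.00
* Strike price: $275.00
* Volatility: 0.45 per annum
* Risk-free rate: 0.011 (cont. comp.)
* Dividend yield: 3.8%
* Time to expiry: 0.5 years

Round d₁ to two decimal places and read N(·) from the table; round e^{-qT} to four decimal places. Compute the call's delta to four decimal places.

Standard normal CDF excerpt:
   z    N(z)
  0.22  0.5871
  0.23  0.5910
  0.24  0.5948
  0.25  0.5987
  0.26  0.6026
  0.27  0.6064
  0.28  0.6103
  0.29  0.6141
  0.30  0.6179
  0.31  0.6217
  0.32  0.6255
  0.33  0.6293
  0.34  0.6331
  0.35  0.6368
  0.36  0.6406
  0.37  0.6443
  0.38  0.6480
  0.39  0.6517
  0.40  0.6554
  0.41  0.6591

0.6212

T = 0.5;  σ√T = 0.3182
d₁ = [ln(295/275) + (0.011 − 0.038 + 0.45²/2)·0.5] / 0.3182 = [0.0702 + 0.0371] / 0.3182 = 0.3373 → 0.34
N(d₁) = N(0.34) = 0.6331
Δ_call = e^(−qT)·N(d₁) = 0.9812·0.6331 = 0.6212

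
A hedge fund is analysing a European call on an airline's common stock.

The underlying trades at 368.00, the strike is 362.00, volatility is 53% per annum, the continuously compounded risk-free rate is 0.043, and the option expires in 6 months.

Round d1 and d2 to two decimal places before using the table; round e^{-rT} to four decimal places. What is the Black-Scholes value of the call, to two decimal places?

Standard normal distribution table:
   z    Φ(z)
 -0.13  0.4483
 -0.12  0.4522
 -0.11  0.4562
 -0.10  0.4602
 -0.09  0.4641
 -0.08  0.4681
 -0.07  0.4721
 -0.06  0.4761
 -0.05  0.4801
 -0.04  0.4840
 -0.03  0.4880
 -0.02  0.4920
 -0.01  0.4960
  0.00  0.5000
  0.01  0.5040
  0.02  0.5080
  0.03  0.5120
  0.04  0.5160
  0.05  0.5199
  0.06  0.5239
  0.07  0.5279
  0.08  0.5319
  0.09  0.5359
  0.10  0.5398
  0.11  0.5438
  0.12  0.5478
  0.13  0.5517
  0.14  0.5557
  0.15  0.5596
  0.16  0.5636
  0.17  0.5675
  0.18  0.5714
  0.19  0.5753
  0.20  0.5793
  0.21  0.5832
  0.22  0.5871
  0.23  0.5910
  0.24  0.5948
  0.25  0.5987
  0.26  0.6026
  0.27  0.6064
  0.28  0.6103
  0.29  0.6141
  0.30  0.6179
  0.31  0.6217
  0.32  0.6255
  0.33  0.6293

61.56

T = 0.5;  σ√T = 0.3748
d₁ = [ln(368/362) + (0.043 + 0.53²/2)·0.5] / 0.3748 = [0.0164 + 0.0917] / 0.3748 = 0.2886 → 0.29
d₂ = d₁ − σ√T = 0.2886 − 0.3748 = -0.0862 → -0.09
e^(−rT) = e^(−0.043·0.5) = 0.9787
N(d₁) = N(0.29) = 0.6141;  N(d₂) = N(-0.09) = 0.4641
C = 368·0.6141 − 362·0.9787·0.4641 = 225.9888 − 164.4257 = 61.5631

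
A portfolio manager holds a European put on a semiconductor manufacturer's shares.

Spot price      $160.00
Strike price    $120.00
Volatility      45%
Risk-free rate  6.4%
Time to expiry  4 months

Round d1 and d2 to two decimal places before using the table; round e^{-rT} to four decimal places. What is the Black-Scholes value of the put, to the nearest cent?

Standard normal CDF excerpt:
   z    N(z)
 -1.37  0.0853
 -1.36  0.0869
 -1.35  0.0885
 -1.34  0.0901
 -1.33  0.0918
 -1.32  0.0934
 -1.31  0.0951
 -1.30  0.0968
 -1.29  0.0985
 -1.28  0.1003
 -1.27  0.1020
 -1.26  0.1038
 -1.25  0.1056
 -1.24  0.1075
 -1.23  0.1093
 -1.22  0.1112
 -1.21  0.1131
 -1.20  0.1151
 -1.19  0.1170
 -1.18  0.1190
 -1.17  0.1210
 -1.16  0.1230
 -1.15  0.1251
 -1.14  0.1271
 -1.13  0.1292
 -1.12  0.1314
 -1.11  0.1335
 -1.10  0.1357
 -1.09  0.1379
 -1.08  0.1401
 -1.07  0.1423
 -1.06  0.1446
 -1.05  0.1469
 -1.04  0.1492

σ√T = 0.45·√0.3333 = 0.2598
d₁ = [ln(160/120) + (0.064 + 0.45²/2)·0.3333] / 0.2598 = [0.2877 + 0.0551] / 0.2598 = 1.3193 ⇒ 1.32
d₂ = d₁ − σ√T = 1.3193 − 0.2598 = 1.0595 ⇒ 1.06
exp(−rT) = exp(−0.064·0.3333) = 0.9789
N(−d₂) = N(-1.06) = 0.1446;  N(−d₁) = N(-1.32) = 0.0934
P = 120·0.9789·0.1446 − 160·0.0934 = 16.9859 − 14.9440 = 2.0419

$2.04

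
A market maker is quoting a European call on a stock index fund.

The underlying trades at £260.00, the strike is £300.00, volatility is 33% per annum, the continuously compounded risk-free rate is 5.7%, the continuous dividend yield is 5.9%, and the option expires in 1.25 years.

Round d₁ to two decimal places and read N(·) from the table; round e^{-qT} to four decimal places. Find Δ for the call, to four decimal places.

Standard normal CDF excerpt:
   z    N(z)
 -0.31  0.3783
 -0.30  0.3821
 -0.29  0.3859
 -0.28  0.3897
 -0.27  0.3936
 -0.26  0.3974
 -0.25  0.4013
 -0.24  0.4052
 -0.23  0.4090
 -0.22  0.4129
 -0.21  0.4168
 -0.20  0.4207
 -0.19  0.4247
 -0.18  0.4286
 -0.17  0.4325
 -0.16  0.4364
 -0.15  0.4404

T = 1.25;  σ√T = 0.3690
d₁ = [ln(260/300) + (0.057 − 0.059 + 0.33²/2)·1.25] / 0.3690 = [-0.1431 + 0.0656] / 0.3690 = -0.2102 ⇒ -0.21
N(d₁) = N(-0.21) = 0.4168
Δ_call = e^(−qT)·N(d₁) = 0.9289·0.4168 = 0.3872

0.3872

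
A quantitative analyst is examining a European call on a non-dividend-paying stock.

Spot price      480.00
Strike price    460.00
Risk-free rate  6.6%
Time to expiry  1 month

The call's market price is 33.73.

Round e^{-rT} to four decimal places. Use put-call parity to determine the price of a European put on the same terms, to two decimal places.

e^(−rT) = e^(−0.066·0.08333) = 0.9945
Put-call parity: C − P = S − K·e^(−rT) = 480 − 460·0.9945 = 480 − 457.4700 = 22.5300
P = C − (C − P) = 33.73 − (22.5300) = 11.2000

11.20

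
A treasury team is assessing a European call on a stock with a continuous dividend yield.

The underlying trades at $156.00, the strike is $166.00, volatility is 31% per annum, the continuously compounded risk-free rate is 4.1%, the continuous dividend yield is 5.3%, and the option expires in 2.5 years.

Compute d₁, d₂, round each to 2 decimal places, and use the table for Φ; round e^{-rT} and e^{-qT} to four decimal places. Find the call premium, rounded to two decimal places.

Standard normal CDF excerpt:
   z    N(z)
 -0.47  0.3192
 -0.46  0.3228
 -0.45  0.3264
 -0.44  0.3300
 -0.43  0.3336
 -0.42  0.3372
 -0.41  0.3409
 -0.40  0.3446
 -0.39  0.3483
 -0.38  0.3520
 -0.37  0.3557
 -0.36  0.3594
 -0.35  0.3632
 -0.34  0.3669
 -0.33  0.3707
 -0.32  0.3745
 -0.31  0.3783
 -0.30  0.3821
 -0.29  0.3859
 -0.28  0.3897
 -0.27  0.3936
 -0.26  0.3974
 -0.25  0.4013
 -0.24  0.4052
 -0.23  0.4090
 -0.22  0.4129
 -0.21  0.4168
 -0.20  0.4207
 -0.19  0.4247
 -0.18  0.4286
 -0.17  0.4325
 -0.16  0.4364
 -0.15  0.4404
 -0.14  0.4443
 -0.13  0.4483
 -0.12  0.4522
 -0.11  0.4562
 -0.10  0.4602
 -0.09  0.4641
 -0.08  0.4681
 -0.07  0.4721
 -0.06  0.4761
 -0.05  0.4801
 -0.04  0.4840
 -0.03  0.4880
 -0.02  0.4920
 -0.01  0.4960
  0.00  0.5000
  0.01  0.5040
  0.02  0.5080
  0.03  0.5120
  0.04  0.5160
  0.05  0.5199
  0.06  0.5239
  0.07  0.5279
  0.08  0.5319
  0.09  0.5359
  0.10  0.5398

σ√T = 0.31 × 1.5811 = 0.4902
d₁ = [ln(156/166) + (0.041 − 0.053 + ½·0.31²)·2.5] / (σ√T) = (-0.0621 + 0.0901) / 0.4902 = 0.0571 which rounds to 0.06
d₂ = 0.0571 − 0.4902 = -0.4330 which rounds to -0.43
exp(−qT) = exp(−0.053·2.5) = 0.8759;  exp(−rT) = exp(−0.041·2.5) = 0.9026
N(d₁) = N(0.06) = 0.5239;  N(d₂) = N(-0.43) = 0.3336
C = 156·0.8759·0.5239 − 166·0.9026·0.3336 = 71.5859 − 49.9838 = 21.6021

$21.60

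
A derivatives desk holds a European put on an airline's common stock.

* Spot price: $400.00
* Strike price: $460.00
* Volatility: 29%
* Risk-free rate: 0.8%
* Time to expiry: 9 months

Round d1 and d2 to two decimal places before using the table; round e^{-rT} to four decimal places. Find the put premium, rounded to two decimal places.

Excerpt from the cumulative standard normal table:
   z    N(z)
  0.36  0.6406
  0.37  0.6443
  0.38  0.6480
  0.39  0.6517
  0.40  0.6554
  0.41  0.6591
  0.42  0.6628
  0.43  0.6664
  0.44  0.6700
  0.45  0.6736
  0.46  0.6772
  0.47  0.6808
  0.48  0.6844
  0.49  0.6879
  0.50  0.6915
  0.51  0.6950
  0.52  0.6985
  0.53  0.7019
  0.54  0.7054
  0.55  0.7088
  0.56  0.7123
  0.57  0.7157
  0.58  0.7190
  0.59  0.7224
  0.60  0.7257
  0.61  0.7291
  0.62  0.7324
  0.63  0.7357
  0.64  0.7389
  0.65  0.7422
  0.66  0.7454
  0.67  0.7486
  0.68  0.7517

σ√T = 0.29 × 0.8660 = 0.2511
d₁ = [ln(400/460) + (0.008 + 0.29²/2)·0.75] / 0.2511 = [-0.1398 + 0.0375] / 0.2511 = -0.4070 which rounds to -0.41
d₂ = d₁ − σ√T = -0.4070 − 0.2511 = -0.6582 which rounds to -0.66
e^(−rT) = e^(−0.008·0.75) = 0.9940
P = 460·0.9940·N(0.66) − 400·N(0.41) = 460·0.9940·0.7454 − 400·0.6591 = 340.8267 − 263.6400 = 77.1867

$77.19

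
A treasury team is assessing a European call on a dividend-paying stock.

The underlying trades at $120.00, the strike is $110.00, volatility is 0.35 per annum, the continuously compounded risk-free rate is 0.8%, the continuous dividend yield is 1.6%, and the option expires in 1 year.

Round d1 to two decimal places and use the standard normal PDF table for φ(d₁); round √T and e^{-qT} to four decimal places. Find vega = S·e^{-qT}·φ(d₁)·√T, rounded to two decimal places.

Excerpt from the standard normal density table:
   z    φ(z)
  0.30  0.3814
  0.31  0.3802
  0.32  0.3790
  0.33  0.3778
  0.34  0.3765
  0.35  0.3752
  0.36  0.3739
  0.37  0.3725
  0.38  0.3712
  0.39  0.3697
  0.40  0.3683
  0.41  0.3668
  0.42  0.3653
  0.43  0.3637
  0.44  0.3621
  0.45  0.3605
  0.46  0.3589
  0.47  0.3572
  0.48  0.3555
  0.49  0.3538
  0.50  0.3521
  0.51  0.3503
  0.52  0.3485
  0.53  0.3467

43.49

T = 1;  σ√T = 0.3500
d₁ = [ln(120/110) + (0.008 − 0.016 + 0.35²/2)·1] / 0.3500 = [0.0870 + 0.0532] / 0.3500 = 0.4007 ≈ 0.40
√T = √1 = 1.0000
φ(d₁) = φ(0.40) = 0.3683
e^(−qT) = e^(−0.016·1) = 0.9841
vega = S·e^(−qT)·φ(d₁)·√T = 120·0.9841·0.3683·1.0000 = 43.4933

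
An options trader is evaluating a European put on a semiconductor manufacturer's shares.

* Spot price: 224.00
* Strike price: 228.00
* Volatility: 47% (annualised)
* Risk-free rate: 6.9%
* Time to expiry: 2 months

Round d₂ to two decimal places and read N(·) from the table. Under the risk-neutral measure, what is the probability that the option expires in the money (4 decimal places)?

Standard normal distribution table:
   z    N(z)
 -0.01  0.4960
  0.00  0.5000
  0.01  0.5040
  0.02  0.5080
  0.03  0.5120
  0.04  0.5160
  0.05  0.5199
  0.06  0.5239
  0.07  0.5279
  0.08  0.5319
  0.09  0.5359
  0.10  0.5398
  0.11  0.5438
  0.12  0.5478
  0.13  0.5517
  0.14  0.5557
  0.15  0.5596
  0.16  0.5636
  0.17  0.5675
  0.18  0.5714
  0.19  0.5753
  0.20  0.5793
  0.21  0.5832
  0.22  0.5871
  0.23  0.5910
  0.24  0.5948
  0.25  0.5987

0.5517

T = 0.1667;  σ√T = 0.1919
d₁ = [ln(224/228) + (0.069 + 0.47²/2)·0.1667] / 0.1919 = [-0.0177 + 0.0299] / 0.1919 = 0.0636 ≈ 0.06
d₂ = d₁ − σ√T = 0.0636 − 0.1919 = -0.1282 ≈ -0.13
Risk-neutral Pr[S_T < K] = N(−d₂) = N(0.13) = 0.5517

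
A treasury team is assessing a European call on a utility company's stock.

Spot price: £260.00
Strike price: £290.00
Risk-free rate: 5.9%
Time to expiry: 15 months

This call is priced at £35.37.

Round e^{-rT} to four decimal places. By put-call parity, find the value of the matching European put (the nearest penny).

£44.75

e^(−rT) = e^(−0.059·1.25) = 0.9289
Put-call parity: C − P = S − K·e^(−rT) = 260 − 290·0.9289 = 260 − 269.3810 = -9.3810
P = C − (C − P) = 35.37 − (-9.3810) = 44.7510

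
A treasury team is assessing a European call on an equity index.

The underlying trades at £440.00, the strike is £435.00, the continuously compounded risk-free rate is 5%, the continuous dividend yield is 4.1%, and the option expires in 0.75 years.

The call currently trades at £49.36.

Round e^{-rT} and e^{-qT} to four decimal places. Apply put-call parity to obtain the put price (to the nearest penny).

£41.68

e^(−qT) = e^(−0.041·0.75) = 0.9697;  e^(−rT) = e^(−0.05·0.75) = 0.9632
Put-call parity: C − P = S·e^(−qT) − K·e^(−rT) = 440·0.9697 − 435·0.9632 = 426.6680 − 418.9920 = 7.6760
P = C − (C − P) = 49.36 − (7.6760) = 41.6840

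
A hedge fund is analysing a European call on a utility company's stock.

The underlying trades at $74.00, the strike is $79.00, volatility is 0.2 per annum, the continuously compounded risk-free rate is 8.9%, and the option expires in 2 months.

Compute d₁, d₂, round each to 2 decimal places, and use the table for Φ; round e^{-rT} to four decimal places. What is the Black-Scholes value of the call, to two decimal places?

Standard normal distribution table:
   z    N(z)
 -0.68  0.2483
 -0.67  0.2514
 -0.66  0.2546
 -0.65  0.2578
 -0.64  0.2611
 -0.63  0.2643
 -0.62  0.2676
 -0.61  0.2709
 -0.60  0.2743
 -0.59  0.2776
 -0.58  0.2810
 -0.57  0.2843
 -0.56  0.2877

σ√T = 0.2·√0.1667 = 0.0816
d₁ = [ln(74/79) + (0.089 + 0.2²/2)·0.1667] / 0.0816 = [-0.0654 + 0.0182] / 0.0816 = -0.5783 ⇒ -0.58
d₂ = d₁ − σ√T = -0.5783 − 0.0816 = -0.6599 ⇒ -0.66
exp(−rT) = exp(−0.089·0.1667) = 0.9853
N(d₁) = N(-0.58) = 0.2810;  N(d₂) = N(-0.66) = 0.2546
C = 74·0.2810 − 79·0.9853·0.2546 = 20.7940 − 19.8177 = 0.9763

$0.98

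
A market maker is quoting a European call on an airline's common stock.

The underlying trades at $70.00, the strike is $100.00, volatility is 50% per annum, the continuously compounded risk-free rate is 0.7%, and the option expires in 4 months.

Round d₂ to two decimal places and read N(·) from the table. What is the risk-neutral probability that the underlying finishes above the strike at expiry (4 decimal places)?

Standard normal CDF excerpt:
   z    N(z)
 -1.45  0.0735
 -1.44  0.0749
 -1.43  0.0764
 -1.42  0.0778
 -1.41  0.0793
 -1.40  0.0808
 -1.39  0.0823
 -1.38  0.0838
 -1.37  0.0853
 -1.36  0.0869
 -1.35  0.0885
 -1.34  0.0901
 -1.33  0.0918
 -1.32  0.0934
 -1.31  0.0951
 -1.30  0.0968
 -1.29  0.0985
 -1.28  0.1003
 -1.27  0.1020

0.0853

T = 0.3333;  σ√T = 0.2887
d₁ = [ln(70/100) + (0.007 + 0.5²/2)·0.3333] / 0.2887 = [-0.3567 + 0.0440] / 0.2887 = -1.0831 which rounds to -1.08
d₂ = d₁ − σ√T = -1.0831 − 0.2887 = -1.3718 which rounds to -1.37
Pr(exercise) under Q = N(d₂) = 0.0853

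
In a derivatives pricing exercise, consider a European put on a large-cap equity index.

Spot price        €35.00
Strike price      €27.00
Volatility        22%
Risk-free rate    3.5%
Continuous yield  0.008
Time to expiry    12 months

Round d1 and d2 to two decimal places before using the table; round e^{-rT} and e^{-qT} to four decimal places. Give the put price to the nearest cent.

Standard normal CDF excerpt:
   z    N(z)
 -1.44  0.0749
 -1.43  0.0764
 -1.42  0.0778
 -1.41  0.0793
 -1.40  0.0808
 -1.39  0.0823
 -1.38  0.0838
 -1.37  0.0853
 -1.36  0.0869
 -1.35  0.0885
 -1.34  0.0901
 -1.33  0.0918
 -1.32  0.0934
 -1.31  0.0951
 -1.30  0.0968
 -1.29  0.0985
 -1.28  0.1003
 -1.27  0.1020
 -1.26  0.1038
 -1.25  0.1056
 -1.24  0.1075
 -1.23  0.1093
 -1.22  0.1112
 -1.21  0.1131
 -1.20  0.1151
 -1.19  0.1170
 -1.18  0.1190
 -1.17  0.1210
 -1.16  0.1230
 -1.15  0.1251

€0.30

σ√T = 0.22 × 1.0000 = 0.2200
d₁ = [ln(35/27) + (0.035 − 0.008 + 0.22²/2)·1] / 0.2200 = [0.2595 + 0.0512] / 0.2200 = 1.4123 → 1.41
d₂ = d₁ − σ√T = 1.4123 − 0.2200 = 1.1923 → 1.19
e^(−qT) = e^(−0.008·1) = 0.9920;  e^(−rT) = e^(−0.035·1) = 0.9656
N(−d₂) = N(-1.19) = 0.1170;  N(−d₁) = N(-1.41) = 0.0793
P = 27·0.9656·0.1170 − 35·0.9920·0.0793 = 3.0503 − 2.7533 = 0.2970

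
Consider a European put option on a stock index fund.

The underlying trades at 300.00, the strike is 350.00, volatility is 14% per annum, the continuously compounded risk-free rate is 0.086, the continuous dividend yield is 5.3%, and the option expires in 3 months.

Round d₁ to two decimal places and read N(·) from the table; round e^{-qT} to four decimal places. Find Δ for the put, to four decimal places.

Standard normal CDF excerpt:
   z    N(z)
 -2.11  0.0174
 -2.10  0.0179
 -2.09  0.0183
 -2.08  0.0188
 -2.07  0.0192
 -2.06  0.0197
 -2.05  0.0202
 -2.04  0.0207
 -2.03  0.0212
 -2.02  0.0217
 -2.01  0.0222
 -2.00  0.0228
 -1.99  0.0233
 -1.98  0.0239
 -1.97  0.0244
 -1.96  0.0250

σ√T = 0.14·√0.25 = 0.0700
d₁ = [ln(300/350) + (0.086 − 0.053 + ½·0.14²)·0.25] / (σ√T) = (-0.1542 + 0.0107) / 0.0700 = -2.0493 ⇒ -2.05
N(d₁) = N(-2.05) = 0.0202
Δ_put = exp(−qT)·(N(d₁) − 1) = 0.9868·(0.0202 − 1) = -0.9669

-0.9669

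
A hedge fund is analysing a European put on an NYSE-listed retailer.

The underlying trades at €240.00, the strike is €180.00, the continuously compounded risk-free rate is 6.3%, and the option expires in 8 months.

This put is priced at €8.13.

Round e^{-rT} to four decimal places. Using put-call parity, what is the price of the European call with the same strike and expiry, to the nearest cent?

e^(−rT) = e^(−0.063·0.6667) = 0.9589
Put-call parity: C − P = S − K·e^(−rT) = 240 − 180·0.9589 = 240 − 172.6020 = 67.3980
C = P + (C − P) = 8.13 + (67.3980) = 75.5280

€75.53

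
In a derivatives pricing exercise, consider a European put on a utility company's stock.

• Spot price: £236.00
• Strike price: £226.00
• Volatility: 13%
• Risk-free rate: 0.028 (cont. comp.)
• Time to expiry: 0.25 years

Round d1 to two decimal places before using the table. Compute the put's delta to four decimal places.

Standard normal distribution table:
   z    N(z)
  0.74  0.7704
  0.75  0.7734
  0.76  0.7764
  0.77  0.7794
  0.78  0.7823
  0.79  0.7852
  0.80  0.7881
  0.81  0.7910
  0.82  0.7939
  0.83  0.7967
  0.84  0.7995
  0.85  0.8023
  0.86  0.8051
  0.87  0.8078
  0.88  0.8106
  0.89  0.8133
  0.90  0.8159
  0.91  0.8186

σ√T = 0.13 × 0.5000 = 0.0650
d₁ = [ln(236/226) + (0.028 + 0.13²/2)·0.25] / 0.0650 = [0.0433 + 0.0091] / 0.0650 = 0.8063 ≈ 0.81
N(d₁) = N(0.81) = 0.7910
Δ_put = N(d₁) − 1 = 0.7910 − 1 = -0.2090

-0.2090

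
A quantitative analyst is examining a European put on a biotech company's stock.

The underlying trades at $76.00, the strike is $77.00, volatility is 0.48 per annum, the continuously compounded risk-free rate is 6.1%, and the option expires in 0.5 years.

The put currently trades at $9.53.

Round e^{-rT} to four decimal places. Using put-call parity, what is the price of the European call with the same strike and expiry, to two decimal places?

$10.84

e^(−rT) = e^(−0.061·0.5) = 0.9700
Put-call parity: C − P = S − K·e^(−rT) = 76 − 77·0.9700 = 76 − 74.6900 = 1.3100
C = P + (C − P) = 9.53 + (1.3100) = 10.8400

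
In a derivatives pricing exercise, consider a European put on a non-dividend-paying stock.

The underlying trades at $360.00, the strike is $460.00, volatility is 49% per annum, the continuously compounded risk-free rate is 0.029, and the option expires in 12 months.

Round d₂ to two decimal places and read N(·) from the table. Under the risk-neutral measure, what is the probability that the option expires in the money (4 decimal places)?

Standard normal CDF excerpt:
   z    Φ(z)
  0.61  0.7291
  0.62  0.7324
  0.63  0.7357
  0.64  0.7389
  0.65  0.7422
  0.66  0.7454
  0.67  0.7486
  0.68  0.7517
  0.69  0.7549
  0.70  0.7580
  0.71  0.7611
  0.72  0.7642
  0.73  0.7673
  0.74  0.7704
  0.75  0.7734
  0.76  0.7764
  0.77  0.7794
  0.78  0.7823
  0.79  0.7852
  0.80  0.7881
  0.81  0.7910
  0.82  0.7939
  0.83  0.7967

T = 1;  σ√T = 0.4900
ln(S/K) + (r + σ²/2)T = ln(360/460) + (0.029 + 0.49²/2)·1 = -0.2451 + 0.1490 = -0.0961
d₁ = -0.0961 / 0.4900 = -0.1961 ≈ -0.20
d₂ = d₁ − σ√T = -0.1961 − 0.4900 = -0.6861 ≈ -0.69
Risk-neutral Pr[S_T < K] = N(−d₂) = N(0.69) = 0.7549

0.7549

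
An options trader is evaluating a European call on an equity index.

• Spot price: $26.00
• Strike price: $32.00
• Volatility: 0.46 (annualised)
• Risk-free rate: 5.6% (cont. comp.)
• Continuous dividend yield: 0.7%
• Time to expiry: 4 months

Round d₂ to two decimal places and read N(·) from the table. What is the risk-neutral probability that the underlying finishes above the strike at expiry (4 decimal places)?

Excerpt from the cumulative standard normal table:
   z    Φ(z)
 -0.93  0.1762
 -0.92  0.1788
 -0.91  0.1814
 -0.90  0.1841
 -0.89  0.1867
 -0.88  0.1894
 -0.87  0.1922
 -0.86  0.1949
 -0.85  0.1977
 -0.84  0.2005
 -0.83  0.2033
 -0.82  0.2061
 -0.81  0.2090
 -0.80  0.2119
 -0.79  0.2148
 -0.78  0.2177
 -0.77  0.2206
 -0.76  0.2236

0.1977

σ√T = 0.46 × 0.5774 = 0.2656
d₁ = [ln(26/32) + (0.056 − 0.007 + 0.46²/2)·0.3333] / 0.2656 = [-0.2076 + 0.0516] / 0.2656 = -0.5875 ≈ -0.59
d₂ = d₁ − σ√T = -0.5875 − 0.2656 = -0.8531 ≈ -0.85
Pr(exercise) under Q = N(d₂) = 0.1977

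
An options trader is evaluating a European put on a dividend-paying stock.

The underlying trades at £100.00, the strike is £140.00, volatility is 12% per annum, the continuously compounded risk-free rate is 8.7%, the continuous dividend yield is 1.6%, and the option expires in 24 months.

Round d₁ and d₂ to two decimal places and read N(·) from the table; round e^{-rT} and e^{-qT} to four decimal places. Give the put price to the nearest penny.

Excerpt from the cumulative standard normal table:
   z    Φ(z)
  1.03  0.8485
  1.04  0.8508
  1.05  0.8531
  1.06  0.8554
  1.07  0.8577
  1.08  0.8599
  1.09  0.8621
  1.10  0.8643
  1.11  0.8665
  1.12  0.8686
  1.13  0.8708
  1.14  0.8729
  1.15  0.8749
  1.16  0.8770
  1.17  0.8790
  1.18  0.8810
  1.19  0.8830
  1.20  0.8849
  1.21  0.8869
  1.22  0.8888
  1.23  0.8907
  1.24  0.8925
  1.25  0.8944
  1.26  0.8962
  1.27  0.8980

£21.94

σ√T = 0.12·√2 = 0.1697
d₁ = [ln(100/140) + (0.087 − 0.016 + ½·0.12²)·2] / (σ√T) = (-0.3365 + 0.1564) / 0.1697 = -1.0611 ⇒ -1.06
d₂ = -1.0611 − 0.1697 = -1.2308 ⇒ -1.23
exp(−qT) = exp(−0.016·2) = 0.9685;  exp(−rT) = exp(−0.087·2) = 0.8403
P = 140·0.8403·N(1.23) − 100·0.9685·N(1.06) = 140·0.8403·0.8907 − 100·0.9685·0.8554 = 104.7837 − 82.8455 = 21.9382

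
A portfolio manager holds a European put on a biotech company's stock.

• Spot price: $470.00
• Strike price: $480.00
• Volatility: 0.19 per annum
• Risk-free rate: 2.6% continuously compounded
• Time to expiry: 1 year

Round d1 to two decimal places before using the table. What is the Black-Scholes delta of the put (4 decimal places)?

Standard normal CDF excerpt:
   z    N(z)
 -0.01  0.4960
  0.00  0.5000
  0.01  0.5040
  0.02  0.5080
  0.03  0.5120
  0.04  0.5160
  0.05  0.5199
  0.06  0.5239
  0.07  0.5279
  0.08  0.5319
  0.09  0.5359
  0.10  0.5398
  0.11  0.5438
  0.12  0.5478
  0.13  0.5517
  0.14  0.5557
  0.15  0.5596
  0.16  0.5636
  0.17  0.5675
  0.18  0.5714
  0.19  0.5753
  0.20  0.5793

σ√T = 0.19·√1 = 0.1900
d₁ = [ln(470/480) + (0.026 + 0.19²/2)·1] / 0.1900 = [-0.0211 + 0.0440] / 0.1900 = 0.1210 which rounds to 0.12
N(d₁) = N(0.12) = 0.5478
Δ_put = N(d₁) − 1 = 0.5478 − 1 = -0.4522

-0.4522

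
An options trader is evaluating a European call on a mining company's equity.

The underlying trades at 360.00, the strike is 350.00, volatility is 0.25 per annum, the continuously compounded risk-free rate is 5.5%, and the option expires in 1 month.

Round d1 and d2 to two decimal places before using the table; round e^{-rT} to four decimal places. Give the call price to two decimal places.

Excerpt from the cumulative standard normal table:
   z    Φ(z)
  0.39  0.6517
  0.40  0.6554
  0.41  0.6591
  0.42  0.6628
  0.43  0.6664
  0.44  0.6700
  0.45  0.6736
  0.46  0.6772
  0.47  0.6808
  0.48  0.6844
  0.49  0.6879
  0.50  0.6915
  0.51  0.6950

16.73

σ√T = 0.25·√0.08333 = 0.0722
d₁ = [ln(360/350) + (0.055 + 0.25²/2)·0.08333] / 0.0722 = [0.0282 + 0.0072] / 0.0722 = 0.4899 → 0.49
d₂ = d₁ − σ√T = 0.4899 − 0.0722 = 0.4178 → 0.42
exp(−rT) = exp(−0.055·0.08333) = 0.9954
C = 360·N(0.49) − 350·0.9954·N(0.42) = 360·0.6879 − 350·0.9954·0.6628 = 247.6440 − 230.9129 = 16.7311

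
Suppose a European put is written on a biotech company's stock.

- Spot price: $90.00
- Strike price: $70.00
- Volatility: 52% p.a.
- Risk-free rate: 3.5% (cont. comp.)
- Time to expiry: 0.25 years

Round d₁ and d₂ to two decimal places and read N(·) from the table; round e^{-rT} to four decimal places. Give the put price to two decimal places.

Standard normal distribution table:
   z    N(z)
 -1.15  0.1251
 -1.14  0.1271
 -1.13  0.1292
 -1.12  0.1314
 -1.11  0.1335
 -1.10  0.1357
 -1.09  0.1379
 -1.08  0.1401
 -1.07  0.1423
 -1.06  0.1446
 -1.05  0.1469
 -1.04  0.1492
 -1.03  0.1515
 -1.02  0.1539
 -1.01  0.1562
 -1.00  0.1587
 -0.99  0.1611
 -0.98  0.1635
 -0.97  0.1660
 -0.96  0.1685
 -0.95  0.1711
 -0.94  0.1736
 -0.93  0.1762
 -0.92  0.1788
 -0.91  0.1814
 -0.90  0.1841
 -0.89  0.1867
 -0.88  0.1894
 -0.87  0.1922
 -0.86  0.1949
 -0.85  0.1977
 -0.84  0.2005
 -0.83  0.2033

σ√T = 0.52 × 0.5000 = 0.2600
d₁ = [ln(90/70) + (0.035 + 0.52²/2)·0.25] / 0.2600 = [0.2513 + 0.0426] / 0.2600 = 1.1302 ≈ 1.13
d₂ = d₁ − σ√T = 1.1302 − 0.2600 = 0.8702 ≈ 0.87
e^(−rT) = e^(−0.035·0.25) = 0.9913
P = 70·0.9913·N(-0.87) − 90·N(-1.13) = 70·0.9913·0.1922 − 90·0.1292 = 13.3370 − 11.6280 = 1.7090

$1.71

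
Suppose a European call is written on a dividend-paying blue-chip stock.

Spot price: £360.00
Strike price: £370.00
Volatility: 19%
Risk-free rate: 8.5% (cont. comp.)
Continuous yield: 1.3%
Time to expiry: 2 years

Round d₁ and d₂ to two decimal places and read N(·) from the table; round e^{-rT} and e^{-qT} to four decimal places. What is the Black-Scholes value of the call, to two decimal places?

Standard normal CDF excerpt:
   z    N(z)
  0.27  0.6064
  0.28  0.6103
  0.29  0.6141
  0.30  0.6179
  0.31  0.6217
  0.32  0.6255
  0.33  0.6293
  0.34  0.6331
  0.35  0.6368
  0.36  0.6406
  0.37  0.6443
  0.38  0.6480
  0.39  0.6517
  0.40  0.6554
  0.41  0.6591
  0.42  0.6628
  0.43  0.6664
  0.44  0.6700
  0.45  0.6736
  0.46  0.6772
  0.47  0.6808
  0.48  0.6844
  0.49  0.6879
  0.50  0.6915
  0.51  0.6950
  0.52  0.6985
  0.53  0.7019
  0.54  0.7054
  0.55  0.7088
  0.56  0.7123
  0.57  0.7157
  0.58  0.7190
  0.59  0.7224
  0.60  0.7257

£58.14

σ√T = 0.19 × 1.4142 = 0.2687
d₁ = [ln(360/370) + (0.085 − 0.013 + 0.19²/2)·2] / 0.2687 = [-0.0274 + 0.1801] / 0.2687 = 0.5683 ⇒ 0.57
d₂ = d₁ − σ√T = 0.5683 − 0.2687 = 0.2996 ⇒ 0.30
e^(−qT) = e^(−0.013·2) = 0.9743;  e^(−rT) = e^(−0.085·2) = 0.8437
N(d₁) = N(0.57) = 0.7157;  N(d₂) = N(0.30) = 0.6179
C = 360·0.9743·0.7157 − 370·0.8437·0.6179 = 251.0303 − 192.8892 = 58.1411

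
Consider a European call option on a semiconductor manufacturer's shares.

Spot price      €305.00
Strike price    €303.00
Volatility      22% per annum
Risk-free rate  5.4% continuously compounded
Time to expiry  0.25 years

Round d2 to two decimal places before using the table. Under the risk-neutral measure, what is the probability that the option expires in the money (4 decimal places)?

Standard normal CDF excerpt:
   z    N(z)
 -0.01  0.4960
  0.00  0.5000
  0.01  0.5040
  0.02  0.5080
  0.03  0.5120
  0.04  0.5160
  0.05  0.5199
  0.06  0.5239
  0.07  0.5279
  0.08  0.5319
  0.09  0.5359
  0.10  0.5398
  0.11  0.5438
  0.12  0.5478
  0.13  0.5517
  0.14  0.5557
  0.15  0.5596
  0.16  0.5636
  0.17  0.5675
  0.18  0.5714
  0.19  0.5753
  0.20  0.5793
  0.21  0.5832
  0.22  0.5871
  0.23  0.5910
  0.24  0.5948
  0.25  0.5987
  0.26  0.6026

T = 0.25;  σ√T = 0.1100
d₁ = [ln(305/303) + (0.054 + 0.22²/2)·0.25] / 0.1100 = [0.0066 + 0.0195] / 0.1100 = 0.2375 ⇒ 0.24
d₂ = d₁ − σ√T = 0.2375 − 0.1100 = 0.1275 ⇒ 0.13
Risk-neutral Pr[S_T > K] = N(d₂) = N(0.13) = 0.5517

0.5517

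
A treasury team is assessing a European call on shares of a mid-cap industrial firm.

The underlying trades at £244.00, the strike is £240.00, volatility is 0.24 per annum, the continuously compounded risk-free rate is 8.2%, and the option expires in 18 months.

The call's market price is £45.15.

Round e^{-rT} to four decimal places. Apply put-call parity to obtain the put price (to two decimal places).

£13.38

exp(−rT) = exp(−0.082·1.5) = 0.8843
Put-call parity: C − P = S − K·e^(−rT) = 244 − 240·0.8843 = 244 − 212.2320 = 31.7680
P = C − (C − P) = 45.15 − (31.7680) = 13.3820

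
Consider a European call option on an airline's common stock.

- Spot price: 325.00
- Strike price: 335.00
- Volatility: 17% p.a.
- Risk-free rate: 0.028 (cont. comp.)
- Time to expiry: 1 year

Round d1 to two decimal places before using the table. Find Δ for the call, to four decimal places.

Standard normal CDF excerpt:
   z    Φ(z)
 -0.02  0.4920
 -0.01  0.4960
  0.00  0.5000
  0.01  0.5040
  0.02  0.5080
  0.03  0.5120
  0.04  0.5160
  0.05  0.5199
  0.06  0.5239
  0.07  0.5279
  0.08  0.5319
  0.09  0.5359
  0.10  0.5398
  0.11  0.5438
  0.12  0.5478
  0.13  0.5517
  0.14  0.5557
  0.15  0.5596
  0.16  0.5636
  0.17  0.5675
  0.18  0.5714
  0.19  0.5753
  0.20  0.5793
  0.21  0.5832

0.5279

σ√T = 0.17·√1 = 0.1700
ln(S/K) + (r + σ²/2)T = ln(325/335) + (0.028 + 0.17²/2)·1 = -0.0303 + 0.0425 = 0.0121
d₁ = 0.0121 / 0.1700 = 0.0714 ⇒ 0.07
N(d₁) = N(0.07) = 0.5279
Δ_call = N(d₁) = 0.5279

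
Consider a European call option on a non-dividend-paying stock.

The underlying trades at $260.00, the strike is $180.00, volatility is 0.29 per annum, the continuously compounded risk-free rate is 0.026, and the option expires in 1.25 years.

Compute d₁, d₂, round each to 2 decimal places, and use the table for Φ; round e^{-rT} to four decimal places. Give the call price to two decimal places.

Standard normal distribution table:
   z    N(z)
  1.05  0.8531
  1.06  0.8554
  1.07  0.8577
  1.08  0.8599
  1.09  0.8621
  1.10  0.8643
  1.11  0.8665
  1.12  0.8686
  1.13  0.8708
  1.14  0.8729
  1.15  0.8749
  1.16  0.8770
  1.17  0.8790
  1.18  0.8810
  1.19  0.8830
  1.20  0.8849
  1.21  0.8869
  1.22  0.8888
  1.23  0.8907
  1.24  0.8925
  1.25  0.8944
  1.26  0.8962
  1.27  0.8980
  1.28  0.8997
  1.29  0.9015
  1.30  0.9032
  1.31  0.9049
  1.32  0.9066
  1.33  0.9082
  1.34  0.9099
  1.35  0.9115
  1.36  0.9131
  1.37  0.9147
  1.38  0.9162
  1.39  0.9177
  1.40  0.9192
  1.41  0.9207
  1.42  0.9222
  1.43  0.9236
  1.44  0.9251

$89.55

σ√T = 0.29 × 1.1180 = 0.3242
d₁ = [ln(260/180) + (0.026 + 0.29²/2)·1.25] / 0.3242 = [0.3677 + 0.0851] / 0.3242 = 1.3965 which rounds to 1.40
d₂ = d₁ − σ√T = 1.3965 − 0.3242 = 1.0723 which rounds to 1.07
e^(−rT) = e^(−0.026·1.25) = 0.9680
N(d₁) = N(1.40) = 0.9192;  N(d₂) = N(1.07) = 0.8577
C = 260·0.9192 − 180·0.9680·0.8577 = 238.9920 − 149.4456 = 89.5464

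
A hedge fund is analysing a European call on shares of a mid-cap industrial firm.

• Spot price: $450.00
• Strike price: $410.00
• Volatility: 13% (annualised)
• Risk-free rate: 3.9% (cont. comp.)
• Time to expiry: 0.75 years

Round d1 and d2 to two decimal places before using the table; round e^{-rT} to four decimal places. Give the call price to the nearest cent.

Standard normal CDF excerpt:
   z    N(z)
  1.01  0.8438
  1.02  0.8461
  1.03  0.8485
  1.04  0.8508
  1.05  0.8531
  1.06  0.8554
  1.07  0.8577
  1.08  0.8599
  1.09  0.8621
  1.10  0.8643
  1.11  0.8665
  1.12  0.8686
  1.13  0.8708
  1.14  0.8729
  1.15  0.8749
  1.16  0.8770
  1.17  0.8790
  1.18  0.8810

σ√T = 0.13 × 0.8660 = 0.1126
d₁ = [ln(450/410) + (0.039 + 0.13²/2)·0.75] / 0.1126 = [0.0931 + 0.0356] / 0.1126 = 1.1430 ≈ 1.14
d₂ = d₁ − σ√T = 1.1430 − 0.1126 = 1.0304 ≈ 1.03
e^(−rT) = e^(−0.039·0.75) = 0.9712
N(d₁) = N(1.14) = 0.8729;  N(d₂) = N(1.03) = 0.8485
C = 450·0.8729 − 410·0.9712·0.8485 = 392.8050 − 337.8659 = 54.9391

$54.94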